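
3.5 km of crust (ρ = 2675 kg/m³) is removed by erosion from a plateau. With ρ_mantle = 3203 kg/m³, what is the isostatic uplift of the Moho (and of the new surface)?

Unloading: uplift u = e ρ_c/ρ_m = 3.5 km × 2675/3203 = 2.92 km.

2.92 km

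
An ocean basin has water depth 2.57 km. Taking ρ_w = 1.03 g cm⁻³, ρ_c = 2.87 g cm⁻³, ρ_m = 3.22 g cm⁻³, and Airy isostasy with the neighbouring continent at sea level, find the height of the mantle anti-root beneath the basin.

13.5 km

For local isostatic compensation: replacing crust with seawater at the top is compensated by replacing crust with mantle at the base: d (ρ_c − ρ_w) = a (ρ_m − ρ_c).
a = d (ρ_c − ρ_w)/(ρ_m − ρ_c) = 2.57 km × 1.84/0.35 = 13.5 km.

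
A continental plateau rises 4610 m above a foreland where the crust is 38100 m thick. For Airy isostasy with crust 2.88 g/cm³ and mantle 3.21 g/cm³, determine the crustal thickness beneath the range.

Root depth r = h ρ_c / (ρ_m − ρ_c) = 4610 m × 2.88 / 0.33 = 40230 m.
Total thickness = T + h + r = 38100 m + 4610 m + 40230 m = 82900 m.

82900 m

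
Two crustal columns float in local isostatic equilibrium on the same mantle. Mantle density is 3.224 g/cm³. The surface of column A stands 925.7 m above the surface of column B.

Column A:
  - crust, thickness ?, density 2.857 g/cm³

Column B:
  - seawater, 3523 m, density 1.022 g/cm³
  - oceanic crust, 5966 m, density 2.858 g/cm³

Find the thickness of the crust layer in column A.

Take the compensation level at the base of the deeper column (depth z_c below the surface of column A) and equate Σ ρ_i t_i down to z_c; mantle fills any gap and the z_c terms cancel.
Column A: x×2.857 + (z_c − 0 − x)×3.224
Column B: 925.7×0 + 3523×1.022 + 5966×2.858 + (z_c − 925.7 − 9489)×3.224
The z_c×3.224 term appears on both sides and cancels. Collect the known terms of each column as K = Σ(ρt)_known − 3.224 × (depth of known layers): K_A = 0 − 3.224×0 = 0; K_B = 20651.334 − 3.224×(925.7 + 9489) = −12925.6588.
Balance: K_A − x×(3.224 − 2.857) = K_B, so x = (K_A − K_B)/(3.224 − 2.857) = 12925.7/0.367 = 35200 m.

35200 m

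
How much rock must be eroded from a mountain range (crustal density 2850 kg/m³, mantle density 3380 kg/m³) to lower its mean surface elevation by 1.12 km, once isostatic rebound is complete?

Net drop Δ = e − u = e − e ρ_c/ρ_m = e (ρ_m − ρ_c)/ρ_m.
e = Δ ρ_m/(ρ_m − ρ_c) = 1.12 km × 3380/530 = 7.14 km.

7.14 km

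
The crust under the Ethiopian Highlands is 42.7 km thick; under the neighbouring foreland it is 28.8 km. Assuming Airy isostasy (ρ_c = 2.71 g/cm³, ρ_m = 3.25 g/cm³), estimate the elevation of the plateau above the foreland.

2.31 km

Excess crust Δ = 42.7 km − 28.8 km = 13.9 km, split between elevation h and root r with h + r = Δ.
Airy balance ρ_c h = (ρ_m − ρ_c) r gives r = h ρ_c/(ρ_m − ρ_c), so h (1 + ρ_c/(ρ_m − ρ_c)) = Δ, i.e. h = Δ (ρ_m − ρ_c)/ρ_m.
h = 13.9 km × 0.54/3.25 = 2.31 km.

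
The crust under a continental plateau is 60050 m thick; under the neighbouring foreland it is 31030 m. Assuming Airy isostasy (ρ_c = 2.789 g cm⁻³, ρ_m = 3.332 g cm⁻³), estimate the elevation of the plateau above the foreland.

4730 m

Excess crust Δ = 60050 m − 31030 m = 29020 m, split between elevation h and root r with h + r = Δ.
Airy balance ρ_c h = (ρ_m − ρ_c) r gives r = h ρ_c/(ρ_m − ρ_c), so h (1 + ρ_c/(ρ_m − ρ_c)) = Δ, i.e. h = Δ (ρ_m − ρ_c)/ρ_m.
h = 29020 m × 0.543/3.332 = 4730 m.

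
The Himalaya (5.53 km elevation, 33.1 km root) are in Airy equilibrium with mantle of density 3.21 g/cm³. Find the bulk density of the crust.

2.75 g/cm³

ρ_c h = (ρ_m − ρ_c) r → ρ_c (h + r) = ρ_m r → ρ_c = ρ_m r / (h + r).
ρ_c = 3.21 × 33.1 km / (5.53 km + 33.1 km) = 2.75 g/cm³.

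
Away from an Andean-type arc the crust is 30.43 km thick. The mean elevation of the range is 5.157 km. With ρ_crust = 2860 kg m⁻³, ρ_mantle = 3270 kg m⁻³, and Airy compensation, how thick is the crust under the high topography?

Root depth r = h ρ_c / (ρ_m − ρ_c) = 5.157 km × 2860 / 410 = 35.97 km.
Total thickness = T + h + r = 30.43 km + 5.157 km + 35.97 km = 71.6 km.

71.6 km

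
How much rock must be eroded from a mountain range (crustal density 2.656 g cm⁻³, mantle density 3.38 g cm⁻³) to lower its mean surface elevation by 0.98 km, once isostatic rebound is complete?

4.58 km

Net drop Δ = e − u = e − e ρ_c/ρ_m = e (ρ_m − ρ_c)/ρ_m.
e = Δ ρ_m/(ρ_m − ρ_c) = 0.98 km × 3.38/0.724 = 4.58 km.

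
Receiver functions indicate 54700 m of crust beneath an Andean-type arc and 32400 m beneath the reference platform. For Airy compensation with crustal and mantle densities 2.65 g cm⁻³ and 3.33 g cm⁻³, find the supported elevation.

Excess crust Δ = 54700 m − 32400 m = 22300 m, split between elevation h and root r with h + r = Δ.
Airy balance ρ_c h = (ρ_m − ρ_c) r gives r = h ρ_c/(ρ_m − ρ_c), so h (1 + ρ_c/(ρ_m − ρ_c)) = Δ, i.e. h = Δ (ρ_m − ρ_c)/ρ_m.
h = 22300 m × 0.68/3.33 = 4550 m.

4550 m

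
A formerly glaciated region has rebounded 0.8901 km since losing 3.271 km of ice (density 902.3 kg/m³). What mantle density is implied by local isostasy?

3320 kg/m³

ρ_m = ρ_ice t / u = 902.3 × 3.271 km/0.8901 km = 3320 kg/m³.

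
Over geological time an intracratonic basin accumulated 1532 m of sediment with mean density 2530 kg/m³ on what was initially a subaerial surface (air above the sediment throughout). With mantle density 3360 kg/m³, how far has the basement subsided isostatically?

1150 m

Subaerial load: s = t ρ_sed / ρ_m = 1532 m × 2530/3360 = 1150 m.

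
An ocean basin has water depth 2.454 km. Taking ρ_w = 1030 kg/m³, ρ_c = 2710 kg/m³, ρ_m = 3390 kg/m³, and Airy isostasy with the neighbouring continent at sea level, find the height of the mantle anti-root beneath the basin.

Balancing pressure at the compensation depth: replacing crust with seawater at the top is compensated by replacing crust with mantle at the base: d (ρ_c − ρ_w) = a (ρ_m − ρ_c).
a = d (ρ_c − ρ_w)/(ρ_m − ρ_c) = 2.454 km × 1680/680 = 6.06 km.

6.06 km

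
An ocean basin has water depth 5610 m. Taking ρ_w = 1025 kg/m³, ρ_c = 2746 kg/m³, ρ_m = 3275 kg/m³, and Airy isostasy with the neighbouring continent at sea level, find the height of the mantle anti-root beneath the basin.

Balancing pressure at the compensation depth: replacing crust with seawater at the top is compensated by replacing crust with mantle at the base: d (ρ_c − ρ_w) = a (ρ_m − ρ_c).
a = d (ρ_c − ρ_w)/(ρ_m − ρ_c) = 5610 m × 1721/529 = 18300 m.

18300 m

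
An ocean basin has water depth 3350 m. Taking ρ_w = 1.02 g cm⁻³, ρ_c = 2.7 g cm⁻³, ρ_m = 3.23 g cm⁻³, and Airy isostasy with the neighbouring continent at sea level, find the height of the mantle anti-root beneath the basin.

By Archimedes' principle applied to the lithosphere: replacing crust with seawater at the top is compensated by replacing crust with mantle at the base: d (ρ_c − ρ_w) = a (ρ_m − ρ_c).
a = d (ρ_c − ρ_w)/(ρ_m − ρ_c) = 3350 m × 1.68/0.53 = 10600 m.

10600 m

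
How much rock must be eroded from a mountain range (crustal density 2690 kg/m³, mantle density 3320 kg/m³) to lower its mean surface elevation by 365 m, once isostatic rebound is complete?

Net drop Δ = e − u = e − e ρ_c/ρ_m = e (ρ_m − ρ_c)/ρ_m.
e = Δ ρ_m/(ρ_m − ρ_c) = 365 m × 3320/630 = 1920 m.

1920 m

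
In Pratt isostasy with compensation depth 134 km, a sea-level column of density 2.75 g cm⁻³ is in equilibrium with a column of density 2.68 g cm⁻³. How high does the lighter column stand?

ρ_ref D = ρ (D + h) → h = D (ρ_ref − ρ)/ρ.
h = 134 km × (2.75 − 2.68)/2.68 = 3.5 km.

3.5 km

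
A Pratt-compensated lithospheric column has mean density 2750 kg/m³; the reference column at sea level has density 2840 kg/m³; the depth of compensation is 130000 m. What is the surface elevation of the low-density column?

4250 m

ρ_ref D = ρ (D + h) → h = D (ρ_ref − ρ)/ρ.
h = 130000 m × (2840 − 2750)/2750 = 4250 m.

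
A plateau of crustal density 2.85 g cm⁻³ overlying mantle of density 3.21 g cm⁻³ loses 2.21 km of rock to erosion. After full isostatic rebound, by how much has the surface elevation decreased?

0.248 km

Rebound u = e ρ_c/ρ_m = 2.21 km × 2.85/3.21 = 1.962 km.
Net surface drop = e − u = 2.21 km − 1.962 km = e (ρ_m − ρ_c)/ρ_m = 0.248 km.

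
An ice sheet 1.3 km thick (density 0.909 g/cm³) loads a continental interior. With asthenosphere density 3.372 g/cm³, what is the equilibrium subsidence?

By Archimedes' principle applied to the lithosphere: the ice load ρ_ice t is balanced by mantle displaced below, ρ_m s.
s = t ρ_ice / ρ_m = 1.3 km × 0.909/3.372 = 0.35 km.

0.35 km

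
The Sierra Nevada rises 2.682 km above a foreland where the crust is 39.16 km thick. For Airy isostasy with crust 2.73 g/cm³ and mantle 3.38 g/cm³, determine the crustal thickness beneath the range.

53.1 km

Root depth r = h ρ_c / (ρ_m − ρ_c) = 2.682 km × 2.73 / 0.65 = 11.26 km.
Total thickness = T + h + r = 39.16 km + 2.682 km + 11.26 km = 53.1 km.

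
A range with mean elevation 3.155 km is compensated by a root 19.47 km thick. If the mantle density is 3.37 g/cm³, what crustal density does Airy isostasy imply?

ρ_c h = (ρ_m − ρ_c) r → ρ_c (h + r) = ρ_m r → ρ_c = ρ_m r / (h + r).
ρ_c = 3.37 × 19.47 km / (3.155 km + 19.47 km) = 2.9 g/cm³.

2.9 g/cm³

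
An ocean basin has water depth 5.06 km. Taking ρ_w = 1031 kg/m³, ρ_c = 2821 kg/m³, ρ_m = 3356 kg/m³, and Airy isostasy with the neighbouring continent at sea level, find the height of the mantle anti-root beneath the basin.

16.9 km

For local isostatic compensation: replacing crust with seawater at the top is compensated by replacing crust with mantle at the base: d (ρ_c − ρ_w) = a (ρ_m − ρ_c).
a = d (ρ_c − ρ_w)/(ρ_m − ρ_c) = 5.06 km × 1790/535 = 16.9 km.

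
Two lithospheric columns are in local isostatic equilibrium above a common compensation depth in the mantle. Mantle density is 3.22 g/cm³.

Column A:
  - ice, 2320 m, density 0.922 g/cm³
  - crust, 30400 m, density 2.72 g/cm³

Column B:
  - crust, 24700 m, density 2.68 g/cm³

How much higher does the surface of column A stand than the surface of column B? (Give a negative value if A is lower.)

For any compensation level in the mantle, the mantle terms cancel and isostasy reduces to e = (Σt_A − Σt_B) − (Σ(ρt)_A − Σ(ρt)_B) / ρ_m.
Σt_A = 32720 m; Σt_B = 24700 m; Σ(ρt)_A = 84827.04; Σ(ρt)_B = 66196 (in m·g/cm³).
e = (32720 − 24700) − (84827.04 − 66196) / 3.22 = 2230 m.

2230 m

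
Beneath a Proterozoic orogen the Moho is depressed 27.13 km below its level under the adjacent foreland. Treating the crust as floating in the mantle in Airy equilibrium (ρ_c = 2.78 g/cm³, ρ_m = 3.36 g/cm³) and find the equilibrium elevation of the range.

In Airy isostatic equilibrium: ρ_c h = (ρ_m − ρ_c) r.
h = r (ρ_m − ρ_c) / ρ_c = 27.13 km × (3.36 − 2.78) / 2.78 = 5.66 km.

5.66 km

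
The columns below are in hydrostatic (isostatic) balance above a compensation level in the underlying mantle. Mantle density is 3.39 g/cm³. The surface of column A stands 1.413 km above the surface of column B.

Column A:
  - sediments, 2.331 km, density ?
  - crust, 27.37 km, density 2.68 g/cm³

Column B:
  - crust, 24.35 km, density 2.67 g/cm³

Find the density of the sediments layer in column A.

Take the compensation level at the base of the deeper column (depth z_c below the surface of column A) and equate Σ ρ_i t_i down to z_c; mantle fills any gap and the z_c terms cancel.
Column A: 2.331×ρ + 27.37×2.68 + (z_c − 29.701)×3.39
Column B: 1.413×0 + 24.35×2.67 + (z_c − 1.413 − 24.35)×3.39
The z_c×3.39 term appears on both sides and cancels. Collect the known terms of each column as K = Σ(ρt)_known − 3.39 × (depth of known layers): K_A = 73.3516 − 3.39×29.701 = −27.33479; K_B = 65.0145 − 3.39×(1.413 + 24.35) = −22.32207.
Balance: K_A + 2.331×ρ = K_B, so ρ = (K_B − K_A)/2.331 = 5.01272/2.331 = 2.15 g/cm³.

2.15 g/cm³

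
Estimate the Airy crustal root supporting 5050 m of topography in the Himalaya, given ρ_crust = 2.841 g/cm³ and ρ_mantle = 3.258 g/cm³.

For local isostatic compensation: the weight of the topography is balanced by the buoyancy of the root, ρ_c h = (ρ_m − ρ_c) r.
r = h · ρ_c / (ρ_m − ρ_c) = 5050 m × 2.841 / (3.258 − 2.841) = 34400 m.

34400 m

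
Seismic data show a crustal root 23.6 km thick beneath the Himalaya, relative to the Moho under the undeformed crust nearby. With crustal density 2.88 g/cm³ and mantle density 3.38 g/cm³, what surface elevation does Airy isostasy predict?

4.1 km

Balancing pressure at the compensation depth: ρ_c h = (ρ_m − ρ_c) r.
h = r (ρ_m − ρ_c) / ρ_c = 23.6 km × (3.38 − 2.88) / 2.88 = 4.1 km.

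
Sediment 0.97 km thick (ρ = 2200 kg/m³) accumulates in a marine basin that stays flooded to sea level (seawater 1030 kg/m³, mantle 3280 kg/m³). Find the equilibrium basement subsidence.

0.504 km

Submarine loading: the sediment displaces seawater, and the subsidence is in turn flooded, so s (ρ_m − ρ_w) = t (ρ_sed − ρ_w).
s = 0.97 km × (2200 − 1030) / (3280 − 1030) = 0.504 km.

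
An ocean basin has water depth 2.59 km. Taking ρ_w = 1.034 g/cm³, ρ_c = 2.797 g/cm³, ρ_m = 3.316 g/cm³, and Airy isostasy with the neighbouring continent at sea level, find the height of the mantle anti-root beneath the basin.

By Archimedes' principle applied to the lithosphere: replacing crust with seawater at the top is compensated by replacing crust with mantle at the base: d (ρ_c − ρ_w) = a (ρ_m − ρ_c).
a = d (ρ_c − ρ_w)/(ρ_m − ρ_c) = 2.59 km × 1.763/0.519 = 8.8 km.

8.8 km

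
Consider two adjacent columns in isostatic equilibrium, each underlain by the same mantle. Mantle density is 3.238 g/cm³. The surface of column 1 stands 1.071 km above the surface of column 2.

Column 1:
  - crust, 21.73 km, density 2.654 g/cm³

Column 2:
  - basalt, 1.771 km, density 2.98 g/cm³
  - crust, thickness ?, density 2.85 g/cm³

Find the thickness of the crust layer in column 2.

22.6 km

Take the compensation level at the base of the deeper column (depth z_c below the surface of column 1) and equate Σ ρ_i t_i down to z_c; mantle fills any gap and the z_c terms cancel.
Column 1: 21.73×2.654 + (z_c − 21.73)×3.238
Column 2: 1.071×0 + 1.771×2.98 + x×2.85 + (z_c − 1.071 − 1.771 − x)×3.238
The z_c×3.238 term appears on both sides and cancels. Collect the known terms of each column as K = Σ(ρt)_known − 3.238 × (depth of known layers): K_1 = 57.67142 − 3.238×21.73 = −12.69032; K_2 = 5.27758 − 3.238×(1.071 + 1.771) = −3.924816.
Balance: K_1 = K_2 − x×(3.238 − 2.85), so x = (K_2 − K_1)/(3.238 − 2.85) = 8.7655/0.388 = 22.6 km.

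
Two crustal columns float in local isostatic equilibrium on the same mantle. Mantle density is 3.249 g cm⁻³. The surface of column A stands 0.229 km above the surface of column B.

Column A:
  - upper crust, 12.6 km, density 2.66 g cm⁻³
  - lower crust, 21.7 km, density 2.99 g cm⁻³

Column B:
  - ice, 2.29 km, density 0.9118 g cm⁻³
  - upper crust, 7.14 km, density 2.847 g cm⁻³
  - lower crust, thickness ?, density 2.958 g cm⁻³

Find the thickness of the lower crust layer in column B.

Take the compensation level at the base of the deeper column (depth z_c below the surface of column A) and equate Σ ρ_i t_i down to z_c; mantle fills any gap and the z_c terms cancel.
Column A: 12.6×2.66 + 21.7×2.99 + (z_c − 34.3)×3.249
Column B: 0.229×0 + 2.29×0.9118 + 7.14×2.847 + x×2.958 + (z_c − 0.229 − 9.43 − x)×3.249
The z_c×3.249 term appears on both sides and cancels. Collect the known terms of each column as K = Σ(ρt)_known − 3.249 × (depth of known layers): K_A = 98.399 − 3.249×34.3 = −13.0417; K_B = 22.415602 − 3.249×(0.229 + 9.43) = −8.966489.
Balance: K_A = K_B − x×(3.249 − 2.958), so x = (K_B − K_A)/(3.249 − 2.958) = 4.07521/0.291 = 14 km.

14 km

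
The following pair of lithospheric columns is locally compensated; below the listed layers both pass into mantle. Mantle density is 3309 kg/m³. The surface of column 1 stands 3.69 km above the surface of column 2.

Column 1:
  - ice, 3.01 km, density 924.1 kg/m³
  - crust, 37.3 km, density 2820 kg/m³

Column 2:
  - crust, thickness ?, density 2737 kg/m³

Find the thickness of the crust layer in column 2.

Take the compensation level at the base of the deeper column (depth z_c below the surface of column 1) and equate Σ ρ_i t_i down to z_c; mantle fills any gap and the z_c terms cancel.
Column 1: 3.01×924.1 + 37.3×2820 + (z_c − 40.31)×3309
Column 2: 3.69×0 + x×2737 + (z_c − 3.69 − 0 − x)×3309
The z_c×3309 term appears on both sides and cancels. Collect the known terms of each column as K = Σ(ρt)_known − 3309 × (depth of known layers): K_1 = 107967.541 − 3309×40.31 = −25418.249; K_2 = 0 − 3309×(3.69 + 0) = −12210.21.
Balance: K_1 = K_2 − x×(3309 − 2737), so x = (K_2 − K_1)/(3309 − 2737) = 13208/572 = 23.1 km.

23.1 km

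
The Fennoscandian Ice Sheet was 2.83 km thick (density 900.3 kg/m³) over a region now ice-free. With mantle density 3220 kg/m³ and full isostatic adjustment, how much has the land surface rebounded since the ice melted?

Removing the load lets mantle flow back in; uplift u satisfies ρ_ice t = ρ_m u.
u = t ρ_ice/ρ_m = 2.83 km × 900.3/3220 = 0.791 km.

0.791 km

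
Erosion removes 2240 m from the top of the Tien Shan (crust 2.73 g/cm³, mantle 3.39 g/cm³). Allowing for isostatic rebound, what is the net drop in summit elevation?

Rebound u = e ρ_c/ρ_m = 2240 m × 2.73/3.39 = 1804 m.
Net surface drop = e − u = 2240 m − 1804 m = e (ρ_m − ρ_c)/ρ_m = 436 m.

436 m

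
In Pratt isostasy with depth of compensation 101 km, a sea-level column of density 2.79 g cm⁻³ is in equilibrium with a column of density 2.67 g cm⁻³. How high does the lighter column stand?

4.54 km

ρ_ref D = ρ (D + h) → h = D (ρ_ref − ρ)/ρ.
h = 101 km × (2.79 − 2.67)/2.67 = 4.54 km.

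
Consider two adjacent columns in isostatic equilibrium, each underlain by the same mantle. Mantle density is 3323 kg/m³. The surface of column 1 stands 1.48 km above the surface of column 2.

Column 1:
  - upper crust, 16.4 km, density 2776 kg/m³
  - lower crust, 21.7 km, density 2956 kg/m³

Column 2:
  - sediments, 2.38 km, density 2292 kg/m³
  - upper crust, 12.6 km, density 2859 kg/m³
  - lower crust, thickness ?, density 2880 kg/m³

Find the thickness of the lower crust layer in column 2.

8.39 km

Take the compensation level at the base of the deeper column (depth z_c below the surface of column 1) and equate Σ ρ_i t_i down to z_c; mantle fills any gap and the z_c terms cancel.
Column 1: 16.4×2776 + 21.7×2956 + (z_c − 38.1)×3323
Column 2: 1.48×0 + 2.38×2292 + 12.6×2859 + x×2880 + (z_c − 1.48 − 14.98 − x)×3323
The z_c×3323 term appears on both sides and cancels. Collect the known terms of each column as K = Σ(ρt)_known − 3323 × (depth of known layers): K_1 = 109671.6 − 3323×38.1 = −16934.7; K_2 = 41478.36 − 3323×(1.48 + 14.98) = −13218.22.
Balance: K_1 = K_2 − x×(3323 − 2880), so x = (K_2 − K_1)/(3323 − 2880) = 3716.48/443 = 8.39 km.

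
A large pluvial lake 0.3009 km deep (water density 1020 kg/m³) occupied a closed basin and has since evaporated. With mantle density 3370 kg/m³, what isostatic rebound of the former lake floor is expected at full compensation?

u = d ρ_w/ρ_m = 0.3009 km × 1020/3370 = 0.0911 km.

0.0911 km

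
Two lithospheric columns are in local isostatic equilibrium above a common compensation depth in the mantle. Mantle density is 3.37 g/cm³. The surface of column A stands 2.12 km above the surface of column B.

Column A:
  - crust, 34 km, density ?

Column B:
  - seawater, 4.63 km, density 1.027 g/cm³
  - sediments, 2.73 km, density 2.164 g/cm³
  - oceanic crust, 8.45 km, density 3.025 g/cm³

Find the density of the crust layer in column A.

Take the compensation level at the base of the deeper column (depth z_c below the surface of column A) and equate Σ ρ_i t_i down to z_c; mantle fills any gap and the z_c terms cancel.
Column A: 34×ρ + (z_c − 34)×3.37
Column B: 2.12×0 + 4.63×1.027 + 2.73×2.164 + 8.45×3.025 + (z_c − 2.12 − 15.81)×3.37
The z_c×3.37 term appears on both sides and cancels. Collect the known terms of each column as K = Σ(ρt)_known − 3.37 × (depth of known layers): K_A = 0 − 3.37×34 = −114.58; K_B = 36.22398 − 3.37×(2.12 + 15.81) = −24.20012.
Balance: K_A + 34×ρ = K_B, so ρ = (K_B − K_A)/34 = 90.3799/34 = 2.66 g/cm³.

2.66 g/cm³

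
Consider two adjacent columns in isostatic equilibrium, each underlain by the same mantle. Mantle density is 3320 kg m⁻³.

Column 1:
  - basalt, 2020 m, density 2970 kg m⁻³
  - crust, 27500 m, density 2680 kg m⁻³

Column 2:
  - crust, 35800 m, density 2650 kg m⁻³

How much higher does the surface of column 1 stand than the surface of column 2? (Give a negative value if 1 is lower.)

−1710 m

For any compensation level in the mantle, the mantle terms cancel and isostasy reduces to e = (Σt_1 − Σt_2) − (Σ(ρt)_1 − Σ(ρt)_2) / ρ_m.
Σt_1 = 29520 m; Σt_2 = 35800 m; Σ(ρt)_1 = 79699400; Σ(ρt)_2 = 94870000 (in m·kg m⁻³).
e = (29520 − 35800) − (79699400 − 94870000) / 3320 = −1710 m.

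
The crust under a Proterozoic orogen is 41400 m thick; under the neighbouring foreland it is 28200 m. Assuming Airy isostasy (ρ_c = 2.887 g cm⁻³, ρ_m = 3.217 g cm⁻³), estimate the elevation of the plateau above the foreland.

1350 m

Excess crust Δ = 41400 m − 28200 m = 13200 m, split between elevation h and root r with h + r = Δ.
Airy balance ρ_c h = (ρ_m − ρ_c) r gives r = h ρ_c/(ρ_m − ρ_c), so h (1 + ρ_c/(ρ_m − ρ_c)) = Δ, i.e. h = Δ (ρ_m − ρ_c)/ρ_m.
h = 13200 m × 0.33/3.217 = 1350 m.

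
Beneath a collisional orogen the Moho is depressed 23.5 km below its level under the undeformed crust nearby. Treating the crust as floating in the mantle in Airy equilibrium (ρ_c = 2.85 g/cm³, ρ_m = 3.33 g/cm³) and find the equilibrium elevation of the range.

3.96 km

Isostatic balance requires: ρ_c h = (ρ_m − ρ_c) r.
h = r (ρ_m − ρ_c) / ρ_c = 23.5 km × (3.33 − 2.85) / 2.85 = 3.96 km.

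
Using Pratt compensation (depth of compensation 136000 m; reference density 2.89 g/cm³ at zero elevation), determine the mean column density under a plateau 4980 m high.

Pratt balance: ρ_ref D = ρ (D + h).
ρ = ρ_ref D/(D + h) = 2.89 × 136000 m/(136000 m + 4980 m) = 2.79 g/cm³.

2.79 g/cm³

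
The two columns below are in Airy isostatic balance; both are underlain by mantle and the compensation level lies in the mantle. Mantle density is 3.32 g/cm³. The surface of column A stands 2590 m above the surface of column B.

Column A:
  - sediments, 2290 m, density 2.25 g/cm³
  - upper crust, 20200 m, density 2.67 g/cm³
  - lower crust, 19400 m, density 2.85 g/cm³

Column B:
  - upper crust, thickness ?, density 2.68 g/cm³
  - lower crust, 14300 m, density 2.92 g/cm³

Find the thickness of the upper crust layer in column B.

16200 m

Take the compensation level at the base of the deeper column (depth z_c below the surface of column A) and equate Σ ρ_i t_i down to z_c; mantle fills any gap and the z_c terms cancel.
Column A: 2290×2.25 + 20200×2.67 + 19400×2.85 + (z_c − 41890)×3.32
Column B: 2590×0 + x×2.68 + 14300×2.92 + (z_c − 2590 − 14300 − x)×3.32
The z_c×3.32 term appears on both sides and cancels. Collect the known terms of each column as K = Σ(ρt)_known − 3.32 × (depth of known layers): K_A = 114376.5 − 3.32×41890 = −24698.3; K_B = 41756 − 3.32×(2590 + 14300) = −14318.8.
Balance: K_A = K_B − x×(3.32 − 2.68), so x = (K_B − K_A)/(3.32 − 2.68) = 10379.5/0.64 = 16200 m.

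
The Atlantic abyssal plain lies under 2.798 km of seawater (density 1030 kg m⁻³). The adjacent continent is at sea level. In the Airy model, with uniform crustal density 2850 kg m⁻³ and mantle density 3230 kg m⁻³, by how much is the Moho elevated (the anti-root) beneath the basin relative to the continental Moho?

13.4 km

By Archimedes' principle applied to the lithosphere: replacing crust with seawater at the top is compensated by replacing crust with mantle at the base: d (ρ_c − ρ_w) = a (ρ_m − ρ_c).
a = d (ρ_c − ρ_w)/(ρ_m − ρ_c) = 2.798 km × 1820/380 = 13.4 km.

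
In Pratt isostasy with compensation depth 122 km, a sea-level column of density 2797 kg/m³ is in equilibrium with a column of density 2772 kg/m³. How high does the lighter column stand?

1.1 km

ρ_ref D = ρ (D + h) → h = D (ρ_ref − ρ)/ρ.
h = 122 km × (2797 − 2772)/2772 = 1.1 km.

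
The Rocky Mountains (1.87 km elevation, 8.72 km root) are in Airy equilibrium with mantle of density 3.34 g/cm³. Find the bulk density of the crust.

2.75 g/cm³

ρ_c h = (ρ_m − ρ_c) r → ρ_c (h + r) = ρ_m r → ρ_c = ρ_m r / (h + r).
ρ_c = 3.34 × 8.72 km / (1.87 km + 8.72 km) = 2.75 g/cm³.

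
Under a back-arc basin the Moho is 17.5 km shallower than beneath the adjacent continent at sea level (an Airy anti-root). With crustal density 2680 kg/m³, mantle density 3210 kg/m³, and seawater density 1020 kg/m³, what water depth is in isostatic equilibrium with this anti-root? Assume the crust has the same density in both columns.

Replacing a thickness d of crust by seawater at the top must be balanced by replacing crust with mantle at the base: d (ρ_c − ρ_w) = a (ρ_m − ρ_c).
d = a (ρ_m − ρ_c)/(ρ_c − ρ_w) = 17.5 km × 530/1660 = 5.59 km.

5.59 km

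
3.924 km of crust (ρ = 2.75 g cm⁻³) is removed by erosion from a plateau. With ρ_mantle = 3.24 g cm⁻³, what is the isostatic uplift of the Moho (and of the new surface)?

Unloading: uplift u = e ρ_c/ρ_m = 3.924 km × 2.75/3.24 = 3.33 km.

3.33 km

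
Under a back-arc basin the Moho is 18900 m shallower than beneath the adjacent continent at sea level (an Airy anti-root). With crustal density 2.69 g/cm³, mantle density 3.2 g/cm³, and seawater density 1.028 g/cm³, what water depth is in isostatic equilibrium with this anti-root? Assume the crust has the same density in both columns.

5800 m

Replacing a thickness d of crust by seawater at the top must be balanced by replacing crust with mantle at the base: d (ρ_c − ρ_w) = a (ρ_m − ρ_c).
d = a (ρ_m − ρ_c)/(ρ_c − ρ_w) = 18900 m × 0.51/1.662 = 5800 m.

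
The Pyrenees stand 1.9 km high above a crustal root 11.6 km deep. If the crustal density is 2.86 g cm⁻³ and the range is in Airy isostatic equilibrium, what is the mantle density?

3.33 g cm⁻³

Airy balance: ρ_c h = (ρ_m − ρ_c) r → ρ_m = ρ_c (1 + h/r).
ρ_m = 2.86 × (1 + 1.9 km/11.6 km) = 3.33 g cm⁻³.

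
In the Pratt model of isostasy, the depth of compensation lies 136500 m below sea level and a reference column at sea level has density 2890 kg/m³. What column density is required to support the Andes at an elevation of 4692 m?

2790 kg/m³

Pratt balance: ρ_ref D = ρ (D + h).
ρ = ρ_ref D/(D + h) = 2890 × 136500 m/(136500 m + 4692 m) = 2790 kg/m³.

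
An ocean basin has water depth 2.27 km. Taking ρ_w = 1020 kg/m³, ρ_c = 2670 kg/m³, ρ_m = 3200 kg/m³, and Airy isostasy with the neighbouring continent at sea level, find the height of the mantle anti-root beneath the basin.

Equating mass per unit area of the two columns: replacing crust with seawater at the top is compensated by replacing crust with mantle at the base: d (ρ_c − ρ_w) = a (ρ_m − ρ_c).
a = d (ρ_c − ρ_w)/(ρ_m − ρ_c) = 2.27 km × 1650/530 = 7.07 km.

7.07 km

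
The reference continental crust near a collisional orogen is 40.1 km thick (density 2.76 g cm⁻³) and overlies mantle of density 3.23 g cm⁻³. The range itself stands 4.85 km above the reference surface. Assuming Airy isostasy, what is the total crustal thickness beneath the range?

73.4 km

Root depth r = h ρ_c / (ρ_m − ρ_c) = 4.85 km × 2.76 / 0.47 = 28.48 km.
Total thickness = T + h + r = 40.1 km + 4.85 km + 28.48 km = 73.4 km.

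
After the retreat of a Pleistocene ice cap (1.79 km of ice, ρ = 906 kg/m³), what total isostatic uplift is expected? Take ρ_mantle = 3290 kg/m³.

Removing the load lets mantle flow back in; uplift u satisfies ρ_ice t = ρ_m u.
u = t ρ_ice/ρ_m = 1.79 km × 906/3290 = 0.493 km.

0.493 km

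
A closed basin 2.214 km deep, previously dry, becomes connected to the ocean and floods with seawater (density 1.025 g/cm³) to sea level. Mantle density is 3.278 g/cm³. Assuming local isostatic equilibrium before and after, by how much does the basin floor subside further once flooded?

After flooding the water column is d + s deep. Its weight must equal the weight of mantle displaced by the extra subsidence s: (d + s) ρ_w = s ρ_m.
s = d ρ_w / (ρ_m − ρ_w) = 2.214 km × 1.025/(3.278 − 1.025) = 1.01 km.

1.01 km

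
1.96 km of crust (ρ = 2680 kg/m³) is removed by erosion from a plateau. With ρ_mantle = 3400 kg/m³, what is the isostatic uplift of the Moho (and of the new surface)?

Unloading: uplift u = e ρ_c/ρ_m = 1.96 km × 2680/3400 = 1.54 km.

1.54 km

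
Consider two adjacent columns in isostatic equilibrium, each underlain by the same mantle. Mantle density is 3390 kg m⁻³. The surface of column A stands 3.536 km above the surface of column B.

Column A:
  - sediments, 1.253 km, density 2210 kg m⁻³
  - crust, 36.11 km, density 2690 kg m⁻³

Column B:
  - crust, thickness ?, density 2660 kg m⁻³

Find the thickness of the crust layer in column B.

20.2 km

Take the compensation level at the base of the deeper column (depth z_c below the surface of column A) and equate Σ ρ_i t_i down to z_c; mantle fills any gap and the z_c terms cancel.
Column A: 1.253×2210 + 36.11×2690 + (z_c − 37.363)×3390
Column B: 3.536×0 + x×2660 + (z_c − 3.536 − 0 − x)×3390
The z_c×3390 term appears on both sides and cancels. Collect the known terms of each column as K = Σ(ρt)_known − 3390 × (depth of known layers): K_A = 99905.03 − 3390×37.363 = −26755.54; K_B = 0 − 3390×(3.536 + 0) = −11987.04.
Balance: K_A = K_B − x×(3390 − 2660), so x = (K_B − K_A)/(3390 − 2660) = 14768.5/730 = 20.2 km.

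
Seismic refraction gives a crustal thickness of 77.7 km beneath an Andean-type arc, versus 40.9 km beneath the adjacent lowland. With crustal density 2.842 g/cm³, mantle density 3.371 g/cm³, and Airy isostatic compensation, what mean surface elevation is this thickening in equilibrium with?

5.77 km

Excess crust Δ = 77.7 km − 40.9 km = 36.8 km, split between elevation h and root r with h + r = Δ.
Airy balance ρ_c h = (ρ_m − ρ_c) r gives r = h ρ_c/(ρ_m − ρ_c), so h (1 + ρ_c/(ρ_m − ρ_c)) = Δ, i.e. h = Δ (ρ_m − ρ_c)/ρ_m.
h = 36.8 km × 0.529/3.371 = 5.77 km.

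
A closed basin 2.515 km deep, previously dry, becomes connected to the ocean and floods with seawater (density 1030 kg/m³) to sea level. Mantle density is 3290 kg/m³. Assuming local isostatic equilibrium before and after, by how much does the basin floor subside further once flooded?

1.15 km

After flooding the water column is d + s deep. Its weight must equal the weight of mantle displaced by the extra subsidence s: (d + s) ρ_w = s ρ_m.
s = d ρ_w / (ρ_m − ρ_w) = 2.515 km × 1030/(3290 − 1030) = 1.15 km.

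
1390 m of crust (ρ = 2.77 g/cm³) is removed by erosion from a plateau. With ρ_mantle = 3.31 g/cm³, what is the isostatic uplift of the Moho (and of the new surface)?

Unloading: uplift u = e ρ_c/ρ_m = 1390 m × 2.77/3.31 = 1160 m.

1160 m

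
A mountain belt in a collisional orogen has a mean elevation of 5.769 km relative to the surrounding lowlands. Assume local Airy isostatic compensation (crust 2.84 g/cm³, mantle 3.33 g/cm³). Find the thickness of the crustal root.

33.4 km

Isostatic balance requires: the weight of the topography is balanced by the buoyancy of the root, ρ_c h = (ρ_m − ρ_c) r.
r = h · ρ_c / (ρ_m − ρ_c) = 5.769 km × 2.84 / (3.33 − 2.84) = 33.4 km.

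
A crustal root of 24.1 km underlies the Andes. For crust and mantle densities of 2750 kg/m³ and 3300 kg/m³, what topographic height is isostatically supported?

4.82 km

Isostatic balance requires: ρ_c h = (ρ_m − ρ_c) r.
h = r (ρ_m − ρ_c) / ρ_c = 24.1 km × (3300 − 2750) / 2750 = 4.82 km.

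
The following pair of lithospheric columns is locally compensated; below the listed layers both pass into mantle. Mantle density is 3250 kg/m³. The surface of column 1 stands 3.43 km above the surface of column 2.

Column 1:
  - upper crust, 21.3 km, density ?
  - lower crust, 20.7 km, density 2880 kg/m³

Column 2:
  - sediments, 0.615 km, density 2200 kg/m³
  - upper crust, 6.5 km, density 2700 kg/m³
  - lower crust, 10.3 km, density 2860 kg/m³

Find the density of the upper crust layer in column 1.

2700 kg/m³

Take the compensation level at the base of the deeper column (depth z_c below the surface of column 1) and equate Σ ρ_i t_i down to z_c; mantle fills any gap and the z_c terms cancel.
Column 1: 21.3×ρ + 20.7×2880 + (z_c − 42)×3250
Column 2: 3.43×0 + 0.615×2200 + 6.5×2700 + 10.3×2860 + (z_c − 3.43 − 17.415)×3250
The z_c×3250 term appears on both sides and cancels. Collect the known terms of each column as K = Σ(ρt)_known − 3250 × (depth of known layers): K_1 = 59616 − 3250×42 = −76884; K_2 = 48361 − 3250×(3.43 + 17.415) = −19385.25.
Balance: K_1 + 21.3×ρ = K_2, so ρ = (K_2 − K_1)/21.3 = 57498.8/21.3 = 2700 kg/m³.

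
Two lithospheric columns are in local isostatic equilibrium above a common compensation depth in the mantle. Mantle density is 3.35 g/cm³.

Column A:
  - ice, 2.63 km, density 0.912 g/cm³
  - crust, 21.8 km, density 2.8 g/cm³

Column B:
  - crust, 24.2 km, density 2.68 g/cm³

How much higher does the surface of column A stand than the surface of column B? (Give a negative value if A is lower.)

0.653 km

For any compensation level in the mantle, the mantle terms cancel and isostasy reduces to e = (Σt_A − Σt_B) − (Σ(ρt)_A − Σ(ρt)_B) / ρ_m.
Σt_A = 24.43 km; Σt_B = 24.2 km; Σ(ρt)_A = 63.43856; Σ(ρt)_B = 64.856 (in km·g/cm³).
e = (24.43 − 24.2) − (63.43856 − 64.856) / 3.35 = 0.653 km.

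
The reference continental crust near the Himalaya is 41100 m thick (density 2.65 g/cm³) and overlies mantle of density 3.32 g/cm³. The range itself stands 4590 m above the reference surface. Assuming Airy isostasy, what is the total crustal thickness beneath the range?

63800 m

Root depth r = h ρ_c / (ρ_m − ρ_c) = 4590 m × 2.65 / 0.67 = 18150 m.
Total thickness = T + h + r = 41100 m + 4590 m + 18150 m = 63800 m.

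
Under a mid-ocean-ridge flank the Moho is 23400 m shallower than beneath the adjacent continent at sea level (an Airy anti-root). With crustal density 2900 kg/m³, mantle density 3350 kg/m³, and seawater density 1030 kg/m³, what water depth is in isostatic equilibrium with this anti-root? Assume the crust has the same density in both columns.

Replacing a thickness d of crust by seawater at the top must be balanced by replacing crust with mantle at the base: d (ρ_c − ρ_w) = a (ρ_m − ρ_c).
d = a (ρ_m − ρ_c)/(ρ_c − ρ_w) = 23400 m × 450/1870 = 5630 m.

5630 m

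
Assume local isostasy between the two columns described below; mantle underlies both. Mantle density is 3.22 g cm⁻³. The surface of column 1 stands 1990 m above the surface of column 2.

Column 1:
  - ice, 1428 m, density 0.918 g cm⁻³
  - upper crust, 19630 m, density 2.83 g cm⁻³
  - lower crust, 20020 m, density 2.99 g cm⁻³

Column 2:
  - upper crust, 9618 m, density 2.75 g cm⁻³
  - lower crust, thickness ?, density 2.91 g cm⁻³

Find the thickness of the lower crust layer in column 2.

Take the compensation level at the base of the deeper column (depth z_c below the surface of column 1) and equate Σ ρ_i t_i down to z_c; mantle fills any gap and the z_c terms cancel.
Column 1: 1428×0.918 + 19630×2.83 + 20020×2.99 + (z_c − 41078)×3.22
Column 2: 1990×0 + 9618×2.75 + x×2.91 + (z_c − 1990 − 9618 − x)×3.22
The z_c×3.22 term appears on both sides and cancels. Collect the known terms of each column as K = Σ(ρt)_known − 3.22 × (depth of known layers): K_1 = 116723.604 − 3.22×41078 = −15547.556; K_2 = 26449.5 − 3.22×(1990 + 9618) = −10928.26.
Balance: K_1 = K_2 − x×(3.22 − 2.91), so x = (K_2 − K_1)/(3.22 − 2.91) = 4619.3/0.31 = 14900 m.

14900 m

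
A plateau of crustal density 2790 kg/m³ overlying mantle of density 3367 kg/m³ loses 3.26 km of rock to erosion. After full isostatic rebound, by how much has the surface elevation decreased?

Rebound u = e ρ_c/ρ_m = 3.26 km × 2790/3367 = 2.701 km.
Net surface drop = e − u = 3.26 km − 2.701 km = e (ρ_m − ρ_c)/ρ_m = 0.559 km.

0.559 km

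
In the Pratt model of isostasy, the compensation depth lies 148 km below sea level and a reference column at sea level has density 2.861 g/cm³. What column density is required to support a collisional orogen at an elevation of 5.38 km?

Pratt balance: ρ_ref D = ρ (D + h).
ρ = ρ_ref D/(D + h) = 2.861 × 148 km/(148 km + 5.38 km) = 2.76 g/cm³.

2.76 g/cm³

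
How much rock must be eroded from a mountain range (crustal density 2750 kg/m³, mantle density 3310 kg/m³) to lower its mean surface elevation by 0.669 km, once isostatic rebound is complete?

3.95 km

Net drop Δ = e − u = e − e ρ_c/ρ_m = e (ρ_m − ρ_c)/ρ_m.
e = Δ ρ_m/(ρ_m − ρ_c) = 0.669 km × 3310/560 = 3.95 km.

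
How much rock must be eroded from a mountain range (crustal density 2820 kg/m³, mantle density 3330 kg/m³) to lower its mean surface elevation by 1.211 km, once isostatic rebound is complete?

7.91 km

Net drop Δ = e − u = e − e ρ_c/ρ_m = e (ρ_m − ρ_c)/ρ_m.
e = Δ ρ_m/(ρ_m − ρ_c) = 1.211 km × 3330/510 = 7.91 km.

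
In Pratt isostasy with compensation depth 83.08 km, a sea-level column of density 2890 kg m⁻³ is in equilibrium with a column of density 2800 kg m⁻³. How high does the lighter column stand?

2.67 km

ρ_ref D = ρ (D + h) → h = D (ρ_ref − ρ)/ρ.
h = 83.08 km × (2890 − 2800)/2800 = 2.67 km.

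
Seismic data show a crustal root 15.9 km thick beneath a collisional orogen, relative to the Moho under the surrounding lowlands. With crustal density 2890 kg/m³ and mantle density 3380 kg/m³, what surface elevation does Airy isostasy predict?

2.7 km

Balancing pressure at the compensation depth: ρ_c h = (ρ_m − ρ_c) r.
h = r (ρ_m − ρ_c) / ρ_c = 15.9 km × (3380 − 2890) / 2890 = 2.7 km.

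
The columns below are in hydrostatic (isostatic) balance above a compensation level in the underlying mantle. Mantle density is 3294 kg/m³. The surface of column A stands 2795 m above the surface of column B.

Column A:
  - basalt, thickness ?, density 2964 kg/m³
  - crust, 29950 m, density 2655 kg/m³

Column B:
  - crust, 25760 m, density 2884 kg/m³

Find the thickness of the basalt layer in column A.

Take the compensation level at the base of the deeper column (depth z_c below the surface of column A) and equate Σ ρ_i t_i down to z_c; mantle fills any gap and the z_c terms cancel.
Column A: x×2964 + 29950×2655 + (z_c − 29950 − x)×3294
Column B: 2795×0 + 25760×2884 + (z_c − 2795 − 25760)×3294
The z_c×3294 term appears on both sides and cancels. Collect the known terms of each column as K = Σ(ρt)_known − 3294 × (depth of known layers): K_A = 79517250 − 3294×29950 = −19138050; K_B = 74291840 − 3294×(2795 + 25760) = −19768330.
Balance: K_A − x×(3294 − 2964) = K_B, so x = (K_A − K_B)/(3294 − 2964) = 630280/330 = 1910 m.

1910 m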